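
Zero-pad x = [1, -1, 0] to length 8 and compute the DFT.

Original 3-point DFT: [0, 1.5000+0.8660i, 1.5000-0.8660i]
Zero-padded 8-point DFT provides frequency interpolation.

DFT_8([x, 0, ...]) = [0, 0.2929+0.7071i, 1+1i, 1.7071+0.7071i, 2, 1.7071-0.7071i, 1-1i, 0.2929-0.7071i]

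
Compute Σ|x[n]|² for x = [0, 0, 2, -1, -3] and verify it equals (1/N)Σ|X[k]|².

Time domain:
Σ|x[n]|² = |0|² + |0|² + |2|² + |-1|² + |-3|² = 14.0000

Frequency domain:
(1/5)Σ|X[k]|² = (1/5)(|-2|² + |-1.7361-4.6165i|² + |2.7361+1.0898i|² + |2.7361-1.0898i|² + |-1.7361+4.6165i|²) = (1/5)·70.0000 = 14.0000

Both sides agree, confirming Parseval's theorem.

Σ|x[n]|² = (1/N)Σ|X[k]|² = 14.0000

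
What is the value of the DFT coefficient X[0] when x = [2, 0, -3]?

X[0] = Σ(n=0 to 2) x[n] · ω_3^0 = Σ x[n]
= (2) + (0) + (-3)

X[0] = -1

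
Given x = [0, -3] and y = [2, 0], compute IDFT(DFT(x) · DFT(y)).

(x ⊛ y)[n] = Σ(m=0 to 1) x[m] · y[(n-m) mod 2]

Computing each output sample:
(x ⊛ y)[0] = 0
(x ⊛ y)[1] = -6

x ⊛ y = [0, -6]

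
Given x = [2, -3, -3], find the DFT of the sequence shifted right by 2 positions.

Time shift by 2: X_shifted[k] = ω_3^(2k) · X[k]
Shifted x = [-3, -3, 2]

DFT(x[n-2]) = [-4, -2.5000+4.3301i, -2.5000-4.3301i]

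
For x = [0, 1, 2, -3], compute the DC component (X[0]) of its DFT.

X[0] = Σ(n=0 to 3) x[n] · ω_4^0 = Σ x[n]
= (0) + (1) + (2) + (-3)

X[0] = 0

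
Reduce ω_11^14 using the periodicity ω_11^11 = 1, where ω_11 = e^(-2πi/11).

Since ω_11^11 = 1, powers reduce modulo 11.
14 mod 11 = 3
So ω_11^14 = ω_11^3 = e^(-2πi·3/11)

ω_11^14 = ω_11^3 = -0.1423-0.9898i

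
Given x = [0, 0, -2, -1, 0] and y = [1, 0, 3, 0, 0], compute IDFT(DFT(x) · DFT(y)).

(x ⊛ y)[n] = Σ(m=0 to 4) x[m] · y[(n-m) mod 5]

Computing each output sample:
(x ⊛ y)[0] = -3
(x ⊛ y)[1] = 0
(x ⊛ y)[2] = -2
(x ⊛ y)[3] = -1
(x ⊛ y)[4] = -6

x ⊛ y = [-3, 0, -2, -1, -6]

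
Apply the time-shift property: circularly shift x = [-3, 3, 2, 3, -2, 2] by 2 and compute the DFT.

Time shift by 2: X_shifted[k] = ω_6^(2k) · X[k]
Shifted x = [-2, 2, -3, 3, 2, 3]

DFT(x[n-2]) = [5, -2.0000+5.1962i, -1.0000-3.4641i, -11, -1.0000+3.4641i, -2.0000-5.1962i]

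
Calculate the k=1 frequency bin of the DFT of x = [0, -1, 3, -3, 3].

X[1] = Σ(n=0 to 4) x[n] · ω_5^(1n) where ω_5 = e^(-2πi/5)
= (0)·ω_5^0 + (-1)·ω_5^1 + (3)·ω_5^2 + (-3)·ω_5^3 + (3)·ω_5^4

X[1] = 0.6180+0.2775i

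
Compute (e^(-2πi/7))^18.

Since ω_7^7 = 1, powers reduce modulo 7.
18 mod 7 = 4
So ω_7^18 = ω_7^4 = e^(-2πi·4/7)

ω_7^18 = ω_7^4 = -0.9010+0.4339i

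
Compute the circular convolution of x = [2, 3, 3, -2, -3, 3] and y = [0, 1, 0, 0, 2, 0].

(x ⊛ y)[n] = Σ(m=0 to 5) x[m] · y[(n-m) mod 6]

Computing each output sample:
(x ⊛ y)[0] = 9
(x ⊛ y)[1] = -2
(x ⊛ y)[2] = -3
(x ⊛ y)[3] = 9
(x ⊛ y)[4] = 2
(x ⊛ y)[5] = 3

x ⊛ y = [9, -2, -3, 9, 2, 3]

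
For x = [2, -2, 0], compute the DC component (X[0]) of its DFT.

X[0] = Σ(n=0 to 2) x[n] · ω_3^0 = Σ x[n]
= (2) + (-2) + (0)

X[0] = 0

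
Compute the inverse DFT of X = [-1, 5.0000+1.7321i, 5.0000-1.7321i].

x[n] = (1/3) Σ(k=0 to 2) X[k] · e^(2πikn/3)

Computing each x[n]:
x[0] = 3
x[1] = -3
x[2] = -1

x = [3, -3, -1]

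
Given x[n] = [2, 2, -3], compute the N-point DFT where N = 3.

X[k] = Σ(n=0 to 2) x[n] · ω_3^(nk)
where ω_3 = e^(-2πi/3)

Computing each X[k]:
X[0] = 1
X[1] = 2.5000-4.3301i
X[2] = 2.5000+4.3301i

X = [1, 2.5000-4.3301i, 2.5000+4.3301i]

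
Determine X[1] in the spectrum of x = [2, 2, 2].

X[1] = Σ(n=0 to 2) x[n] · ω_3^(1n) where ω_3 = e^(-2πi/3)
= (2)·ω_3^0 + (2)·ω_3^1 + (2)·ω_3^2

X[1] = 0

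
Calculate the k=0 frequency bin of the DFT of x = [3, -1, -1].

X[0] = Σ(n=0 to 2) x[n] · ω_3^0 = Σ x[n]
= (3) + (-1) + (-1)

X[0] = 1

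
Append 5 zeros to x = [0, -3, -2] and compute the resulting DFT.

Original 3-point DFT: [-5, 2.5000+0.8660i, 2.5000-0.8660i]
Zero-padded 8-point DFT provides frequency interpolation.

DFT_8([x, 0, ...]) = [-5, -2.1213+4.1213i, 2+3i, 2.1213+0.1213i, 1, 2.1213-0.1213i, 2-3i, -2.1213-4.1213i]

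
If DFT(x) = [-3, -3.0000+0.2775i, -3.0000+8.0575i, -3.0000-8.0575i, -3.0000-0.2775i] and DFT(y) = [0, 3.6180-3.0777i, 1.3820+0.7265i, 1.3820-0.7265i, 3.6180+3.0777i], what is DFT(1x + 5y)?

By linearity: DFT(1x + 5y) = 1·DFT(x) + 5·DFT(y)
= 1·[-3, -3.0000+0.2775i, -3.0000+8.0575i, -3.0000-8.0575i, -3.0000-0.2775i] + 5·[0, 3.6180-3.0777i, 1.3820+0.7265i, 1.3820-0.7265i, 3.6180+3.0777i]

Computing element-wise:
Z[0] = 1·(-3) + 5·(0) = -3
Z[1] = 1·(-3.0000+0.2775i) + 5·(3.6180-3.0777i) = 15.0900-15.1110i
Z[2] = 1·(-3.0000+8.0575i) + 5·(1.3820+0.7265i) = 3.9100+11.6900i
Z[3] = 1·(-3.0000-8.0575i) + 5·(1.3820-0.7265i) = 3.9100-11.6900i
Z[4] = 1·(-3.0000-0.2775i) + 5·(3.6180+3.0777i) = 15.0900+15.1110i

DFT(1x + 5y) = 1·X + 5·Y = [-3, 15.0900-15.1110i, 3.9100+11.6900i, 3.9100-11.6900i, 15.0900+15.1110i]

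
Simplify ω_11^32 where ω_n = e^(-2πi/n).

Since ω_11^11 = 1, powers reduce modulo 11.
32 mod 11 = 10
So ω_11^32 = ω_11^10 = e^(-2πi·10/11)

ω_11^32 = ω_11^10 = 0.8413+0.5406i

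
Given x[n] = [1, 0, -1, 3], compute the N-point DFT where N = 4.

X[k] = Σ(n=0 to 3) x[n] · ω_4^(nk)
where ω_4 = e^(-2πi/4)

Computing each X[k]:
X[0] = 3
X[1] = 2+3i
X[2] = -3
X[3] = 2-3i

X = [3, 2+3i, -3, 2-3i]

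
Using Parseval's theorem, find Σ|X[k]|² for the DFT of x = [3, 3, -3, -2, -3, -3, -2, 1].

Parseval: Σ|x[n]|² = (1/N)Σ|X[k]|², so Σ|X[k]|² = N·Σ|x[n]|² = 8·54.0000

Σ|X[k]|² = N·Σ|x[n]|² = 8·54.0000 = 432.0000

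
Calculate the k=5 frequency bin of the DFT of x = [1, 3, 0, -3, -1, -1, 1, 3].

X[5] = Σ(n=0 to 7) x[n] · ω_8^(5n) where ω_8 = e^(-2πi/8)
= (1)·ω_8^0 + (3)·ω_8^5 + (0)·ω_8^10 + (-3)·ω_8^15 + (-1)·ω_8^20 + (-1)·ω_8^25 + (1)·ω_8^30 + (3)·ω_8^35

X[5] = -5.0711-0.4142i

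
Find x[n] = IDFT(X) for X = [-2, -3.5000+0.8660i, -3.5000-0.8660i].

x[n] = (1/3) Σ(k=0 to 2) X[k] · e^(2πikn/3)

Computing each x[n]:
x[0] = -3
x[1] = 0
x[2] = 1

x = [-3, 0, 1]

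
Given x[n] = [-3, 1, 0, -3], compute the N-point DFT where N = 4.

X[k] = Σ(n=0 to 3) x[n] · ω_4^(nk)
where ω_4 = e^(-2πi/4)

Computing each X[k]:
X[0] = -5
X[1] = -3-4i
X[2] = -1
X[3] = -3+4i

X = [-5, -3-4i, -1, -3+4i]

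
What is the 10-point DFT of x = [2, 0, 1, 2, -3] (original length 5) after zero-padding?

Original 5-point DFT: [2, -1.3541-2.2654i, 5.3541-2.7144i, 5.3541+2.7144i, -1.3541+2.2654i]
Zero-padded 10-point DFT provides frequency interpolation.

DFT_10([x, 0, ...]) = [2, 4.1180-1.0898i, -1.3541-2.2654i, 1.8820+4.6165i, 5.3541-2.7144i, -2, 5.3541+2.7144i, 1.8820-4.6165i, -1.3541+2.2654i, 4.1180+1.0898i]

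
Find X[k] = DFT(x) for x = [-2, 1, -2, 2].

X[k] = Σ(n=0 to 3) x[n] · ω_4^(nk)
where ω_4 = e^(-2πi/4)

Computing each X[k]:
X[0] = -1
X[1] = 1i
X[2] = -7
X[3] = -1i

X = [-1, 1i, -7, -1i]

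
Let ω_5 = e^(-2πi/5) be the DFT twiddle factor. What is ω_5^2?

ω_5^2 = e^(-2πi·2/5)
= cos(-2π·2/5) + i·sin(-2π·2/5)
= cos(-4π/5) + i·sin(-4π/5)

ω_5^2 = cos(-4π/5) + i·sin(-4π/5) = -0.8090-0.5878i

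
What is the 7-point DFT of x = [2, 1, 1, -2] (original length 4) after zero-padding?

Original 4-point DFT: [2, 1-3i, 4, 1+3i]
Zero-padded 7-point DFT provides frequency interpolation.

DFT_7([x, 0, ...]) = [2, 4.2029-0.8890i, -0.3705-2.1047i, 2.1676+2.2978i, 2.1676-2.2978i, -0.3705+2.1047i, 4.2029+0.8890i]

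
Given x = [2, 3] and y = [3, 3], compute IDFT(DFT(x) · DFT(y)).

(x ⊛ y)[n] = Σ(m=0 to 1) x[m] · y[(n-m) mod 2]

Computing each output sample:
(x ⊛ y)[0] = 15
(x ⊛ y)[1] = 15

x ⊛ y = [15, 15]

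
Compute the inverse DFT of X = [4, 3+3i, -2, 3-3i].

x[n] = (1/4) Σ(k=0 to 3) X[k] · e^(2πikn/4)

Computing each x[n]:
x[0] = 2
x[1] = 0
x[2] = -1
x[3] = 3

x = [2, 0, -1, 3]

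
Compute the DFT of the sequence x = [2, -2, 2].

X[k] = Σ(n=0 to 2) x[n] · ω_3^(nk)
where ω_3 = e^(-2πi/3)

Computing each X[k]:
X[0] = 2
X[1] = 2.0000+3.4641i
X[2] = 2.0000-3.4641i

X = [2, 2.0000+3.4641i, 2.0000-3.4641i]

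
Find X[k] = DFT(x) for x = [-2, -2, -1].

X[k] = Σ(n=0 to 2) x[n] · ω_3^(nk)
where ω_3 = e^(-2πi/3)

Computing each X[k]:
X[0] = -5
X[1] = -0.5000+0.8660i
X[2] = -0.5000-0.8660i

X = [-5, -0.5000+0.8660i, -0.5000-0.8660i]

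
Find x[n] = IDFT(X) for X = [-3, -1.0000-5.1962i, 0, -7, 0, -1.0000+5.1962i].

x[n] = (1/6) Σ(k=0 to 5) X[k] · e^(2πikn/6)

Computing each x[n]:
x[0] = -2
x[1] = 2
x[2] = 0
x[3] = 1
x[4] = -3
x[5] = -1

x = [-2, 2, 0, 1, -3, -1]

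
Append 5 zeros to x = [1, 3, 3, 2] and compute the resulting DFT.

Original 4-point DFT: [9, -2-1i, -1, -2+1i]
Zero-padded 9-point DFT provides frequency interpolation.

DFT_9([x, 0, ...]) = [9, 2.8191-6.6148i, -2.2981-2.2484i, 0, -0.5209-0.8297i, -0.5209+0.8297i, 0, -2.2981+2.2484i, 2.8191+6.6148i]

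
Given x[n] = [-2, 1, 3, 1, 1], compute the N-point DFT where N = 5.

X[k] = Σ(n=0 to 4) x[n] · ω_5^(nk)
where ω_5 = e^(-2πi/5)

Computing each X[k]:
X[0] = 4
X[1] = -4.6180-1.1756i
X[2] = -2.3820+1.9021i
X[3] = -2.3820-1.9021i
X[4] = -4.6180+1.1756i

X = [4, -4.6180-1.1756i, -2.3820+1.9021i, -2.3820-1.9021i, -4.6180+1.1756i]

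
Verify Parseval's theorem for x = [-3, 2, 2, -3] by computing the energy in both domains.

Time domain:
Σ|x[n]|² = |-3|² + |2|² + |2|² + |-3|² = 26.0000

Frequency domain:
(1/4)Σ|X[k]|² = (1/4)(|-2|² + |-5-5i|² + |0|² + |-5+5i|²) = (1/4)·104.0000 = 26.0000

Both sides agree, confirming Parseval's theorem.

Σ|x[n]|² = (1/N)Σ|X[k]|² = 26.0000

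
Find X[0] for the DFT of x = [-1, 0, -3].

X[0] = Σ(n=0 to 2) x[n] · ω_3^0 = Σ x[n]
= (-1) + (0) + (-3)

X[0] = -4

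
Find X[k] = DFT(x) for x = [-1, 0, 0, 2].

X[k] = Σ(n=0 to 3) x[n] · ω_4^(nk)
where ω_4 = e^(-2πi/4)

Computing each X[k]:
X[0] = 1
X[1] = -1+2i
X[2] = -3
X[3] = -1-2i

X = [1, -1+2i, -3, -1-2i]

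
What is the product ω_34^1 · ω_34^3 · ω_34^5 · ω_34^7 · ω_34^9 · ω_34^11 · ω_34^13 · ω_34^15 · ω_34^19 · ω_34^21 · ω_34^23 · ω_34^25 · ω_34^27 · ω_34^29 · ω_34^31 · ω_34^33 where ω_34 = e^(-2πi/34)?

The primitive 34th roots of unity are ω_34^k for k coprime to 34: k ∈ {1, 3, 5, 7, 9, 11, 13, 15, 19, 21, 23, 25, 27, 29, 31, 33}
Their product equals the constant term of the cyclotomic polynomial Φ_34(x) up to sign.
For n ≥ 3, the product of all primitive nth roots of unity is 1. (For n=1 it is 1; for n=2 it is -1.)

1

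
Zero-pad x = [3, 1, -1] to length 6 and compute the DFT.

Original 3-point DFT: [3, 3.0000-1.7321i, 3.0000+1.7321i]
Zero-padded 6-point DFT provides frequency interpolation.

DFT_6([x, 0, ...]) = [3, 4, 3.0000-1.7321i, 1, 3.0000+1.7321i, 4]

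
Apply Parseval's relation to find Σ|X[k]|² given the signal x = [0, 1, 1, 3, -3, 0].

Parseval: Σ|x[n]|² = (1/N)Σ|X[k]|², so Σ|X[k]|² = N·Σ|x[n]|² = 6·20.0000

Σ|X[k]|² = N·Σ|x[n]|² = 6·20.0000 = 120.0000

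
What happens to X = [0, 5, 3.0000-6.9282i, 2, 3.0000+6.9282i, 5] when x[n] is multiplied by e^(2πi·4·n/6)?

Modulation property: DFT(ω_6^(-4n)·x[n]) = X[(k-4) mod 6], so circularly shift X by 4 positions.

X[k-4] = [3.0000-6.9282i, 2, 3.0000+6.9282i, 5, 0, 5]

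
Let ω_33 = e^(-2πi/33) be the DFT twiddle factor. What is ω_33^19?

ω_33^19 = e^(-2πi·19/33)
= cos(-2π·19/33) + i·sin(-2π·19/33)
= cos(-38π/33) + i·sin(-38π/33)

ω_33^19 = cos(-38π/33) + i·sin(-38π/33) = -0.8888+0.4582i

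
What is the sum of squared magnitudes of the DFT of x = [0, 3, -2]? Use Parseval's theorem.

Parseval: Σ|x[n]|² = (1/N)Σ|X[k]|², so Σ|X[k]|² = N·Σ|x[n]|² = 3·13.0000

Σ|X[k]|² = N·Σ|x[n]|² = 3·13.0000 = 39.0000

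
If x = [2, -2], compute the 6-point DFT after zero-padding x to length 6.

Original 2-point DFT: [0, 4]
Zero-padded 6-point DFT provides frequency interpolation.

DFT_6([x, 0, ...]) = [0, 1.0000+1.7321i, 3.0000+1.7321i, 4, 3.0000-1.7321i, 1.0000-1.7321i]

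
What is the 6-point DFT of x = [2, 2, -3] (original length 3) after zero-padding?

Original 3-point DFT: [1, 2.5000-4.3301i, 2.5000+4.3301i]
Zero-padded 6-point DFT provides frequency interpolation.

DFT_6([x, 0, ...]) = [1, 4.5000+0.8660i, 2.5000-4.3301i, -3, 2.5000+4.3301i, 4.5000-0.8660i]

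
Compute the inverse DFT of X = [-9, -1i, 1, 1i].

x[n] = (1/4) Σ(k=0 to 3) X[k] · e^(2πikn/4)

Computing each x[n]:
x[0] = -2
x[1] = -2
x[2] = -2
x[3] = -3

x = [-2, -2, -2, -3]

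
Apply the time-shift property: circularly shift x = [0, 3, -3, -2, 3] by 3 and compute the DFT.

Time shift by 3: X_shifted[k] = ω_5^(3k) · X[k]
Shifted x = [-3, -2, 3, 0, 3]

DFT(x[n-3]) = [1, -5.1180+2.9919i, -2.8820+5.7921i, -2.8820-5.7921i, -5.1180-2.9919i]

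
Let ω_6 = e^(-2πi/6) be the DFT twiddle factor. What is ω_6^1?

ω_6^1 = e^(-2πi·1/6)
= cos(-2π·1/6) + i·sin(-2π·1/6)
= cos(-2π/6) + i·sin(-2π/6)

ω_6^1 = cos(-2π/6) + i·sin(-2π/6) = 0.5000-0.8660i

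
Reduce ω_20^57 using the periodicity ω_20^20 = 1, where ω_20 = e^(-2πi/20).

Since ω_20^20 = 1, powers reduce modulo 20.
57 mod 20 = 17
So ω_20^57 = ω_20^17 = e^(-2πi·17/20)

ω_20^57 = ω_20^17 = 0.5878+0.8090i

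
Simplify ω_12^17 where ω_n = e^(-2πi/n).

Since ω_12^12 = 1, powers reduce modulo 12.
17 mod 12 = 5
So ω_12^17 = ω_12^5 = e^(-2πi·5/12)

ω_12^17 = ω_12^5 = -0.8660-0.5000i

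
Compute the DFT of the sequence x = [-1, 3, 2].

X[k] = Σ(n=0 to 2) x[n] · ω_3^(nk)
where ω_3 = e^(-2πi/3)

Computing each X[k]:
X[0] = 4
X[1] = -3.5000-0.8660i
X[2] = -3.5000+0.8660i

X = [4, -3.5000-0.8660i, -3.5000+0.8660i]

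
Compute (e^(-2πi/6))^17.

Since ω_6^6 = 1, powers reduce modulo 6.
17 mod 6 = 5
So ω_6^17 = ω_6^5 = e^(-2πi·5/6)

ω_6^17 = ω_6^5 = 0.5000+0.8660i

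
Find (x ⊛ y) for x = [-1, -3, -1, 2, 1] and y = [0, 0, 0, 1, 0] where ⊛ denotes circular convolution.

(x ⊛ y)[n] = Σ(m=0 to 4) x[m] · y[(n-m) mod 5]

Computing each output sample:
(x ⊛ y)[0] = -1
(x ⊛ y)[1] = 2
(x ⊛ y)[2] = 1
(x ⊛ y)[3] = -1
(x ⊛ y)[4] = -3

x ⊛ y = [-1, 2, 1, -1, -3]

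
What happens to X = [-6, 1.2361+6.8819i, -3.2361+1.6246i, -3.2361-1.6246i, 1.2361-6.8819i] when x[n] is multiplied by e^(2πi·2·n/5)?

Modulation property: DFT(ω_5^(-2n)·x[n]) = X[(k-2) mod 5], so circularly shift X by 2 positions.

X[k-2] = [-3.2361-1.6246i, 1.2361-6.8819i, -6, 1.2361+6.8819i, -3.2361+1.6246i]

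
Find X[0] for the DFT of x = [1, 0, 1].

X[0] = Σ(n=0 to 2) x[n] · ω_3^0 = Σ x[n]
= (1) + (0) + (1)

X[0] = 2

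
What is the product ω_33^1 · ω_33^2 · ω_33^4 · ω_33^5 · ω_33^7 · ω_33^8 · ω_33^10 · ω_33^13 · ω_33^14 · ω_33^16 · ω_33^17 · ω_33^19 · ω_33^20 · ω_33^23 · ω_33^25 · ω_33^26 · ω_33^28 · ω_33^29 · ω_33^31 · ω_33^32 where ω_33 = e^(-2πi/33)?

The primitive 33rd roots of unity are ω_33^k for k coprime to 33: k ∈ {1, 2, 4, 5, 7, 8, 10, 13, 14, 16, 17, 19, 20, 23, 25, 26, 28, 29, 31, 32}
Their product equals the constant term of the cyclotomic polynomial Φ_33(x) up to sign.
For n ≥ 3, the product of all primitive nth roots of unity is 1. (For n=1 it is 1; for n=2 it is -1.)

1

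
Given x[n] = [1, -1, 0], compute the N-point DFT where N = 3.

X[k] = Σ(n=0 to 2) x[n] · ω_3^(nk)
where ω_3 = e^(-2πi/3)

Computing each X[k]:
X[0] = 0
X[1] = 1.5000+0.8660i
X[2] = 1.5000-0.8660i

X = [0, 1.5000+0.8660i, 1.5000-0.8660i]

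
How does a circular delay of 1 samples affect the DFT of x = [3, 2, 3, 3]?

Time shift by 1: X_shifted[k] = ω_4^(1k) · X[k]
Shifted x = [3, 3, 2, 3]

DFT(x[n-1]) = [11, 1, -1, 1]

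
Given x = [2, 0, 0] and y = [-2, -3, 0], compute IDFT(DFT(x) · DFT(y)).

(x ⊛ y)[n] = Σ(m=0 to 2) x[m] · y[(n-m) mod 3]

Computing each output sample:
(x ⊛ y)[0] = -4
(x ⊛ y)[1] = -6
(x ⊛ y)[2] = 0

x ⊛ y = [-4, -6, 0]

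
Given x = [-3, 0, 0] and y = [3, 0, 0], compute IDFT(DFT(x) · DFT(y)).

(x ⊛ y)[n] = Σ(m=0 to 2) x[m] · y[(n-m) mod 3]

Computing each output sample:
(x ⊛ y)[0] = -9
(x ⊛ y)[1] = 0
(x ⊛ y)[2] = 0

x ⊛ y = [-9, 0, 0]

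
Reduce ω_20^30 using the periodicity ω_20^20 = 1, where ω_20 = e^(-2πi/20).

Since ω_20^20 = 1, powers reduce modulo 20.
30 mod 20 = 10
So ω_20^30 = ω_20^10 = e^(-2πi·10/20)

ω_20^30 = ω_20^10 = -1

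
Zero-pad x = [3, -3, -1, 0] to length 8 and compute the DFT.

Original 4-point DFT: [-1, 4+3i, 5, 4-3i]
Zero-padded 8-point DFT provides frequency interpolation.

DFT_8([x, 0, ...]) = [-1, 0.8787+3.1213i, 4+3i, 5.1213+1.1213i, 5, 5.1213-1.1213i, 4-3i, 0.8787-3.1213i]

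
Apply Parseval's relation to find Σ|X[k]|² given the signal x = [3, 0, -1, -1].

Parseval: Σ|x[n]|² = (1/N)Σ|X[k]|², so Σ|X[k]|² = N·Σ|x[n]|² = 4·11.0000

Σ|X[k]|² = N·Σ|x[n]|² = 4·11.0000 = 44.0000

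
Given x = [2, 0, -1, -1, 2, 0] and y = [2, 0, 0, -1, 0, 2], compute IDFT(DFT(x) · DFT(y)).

(x ⊛ y)[n] = Σ(m=0 to 5) x[m] · y[(n-m) mod 6]

Computing each output sample:
(x ⊛ y)[0] = 5
(x ⊛ y)[1] = -4
(x ⊛ y)[2] = -4
(x ⊛ y)[3] = 0
(x ⊛ y)[4] = 4
(x ⊛ y)[5] = 5

x ⊛ y = [5, -4, -4, 0, 4, 5]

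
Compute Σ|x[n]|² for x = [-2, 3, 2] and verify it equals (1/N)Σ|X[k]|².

Time domain:
Σ|x[n]|² = |-2|² + |3|² + |2|² = 17.0000

Frequency domain:
(1/3)Σ|X[k]|² = (1/3)(|3|² + |-4.5000-0.8660i|² + |-4.5000+0.8660i|²) = (1/3)·51.0000 = 17.0000

Both sides agree, confirming Parseval's theorem.

Σ|x[n]|² = (1/N)Σ|X[k]|² = 17.0000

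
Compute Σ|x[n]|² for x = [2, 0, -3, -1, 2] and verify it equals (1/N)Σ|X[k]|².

Time domain:
Σ|x[n]|² = |2|² + |0|² + |-3|² + |-1|² + |2|² = 18.0000

Frequency domain:
(1/5)Σ|X[k]|² = (1/5)(|0|² + |5.8541+3.0777i|² + |-0.8541-0.7265i|² + |-0.8541+0.7265i|² + |5.8541-3.0777i|²) = (1/5)·90.0000 = 18.0000

Both sides agree, confirming Parseval's theorem.

Σ|x[n]|² = (1/N)Σ|X[k]|² = 18.0000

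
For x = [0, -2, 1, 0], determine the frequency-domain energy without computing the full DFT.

Parseval: Σ|x[n]|² = (1/N)Σ|X[k]|², so Σ|X[k]|² = N·Σ|x[n]|² = 4·5.0000

Σ|X[k]|² = N·Σ|x[n]|² = 4·5.0000 = 20.0000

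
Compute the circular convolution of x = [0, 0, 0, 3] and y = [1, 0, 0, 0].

(x ⊛ y)[n] = Σ(m=0 to 3) x[m] · y[(n-m) mod 4]

Computing each output sample:
(x ⊛ y)[0] = 0
(x ⊛ y)[1] = 0
(x ⊛ y)[2] = 0
(x ⊛ y)[3] = 3

x ⊛ y = [0, 0, 0, 3]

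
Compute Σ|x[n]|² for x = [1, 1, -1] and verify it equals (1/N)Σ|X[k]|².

Time domain:
Σ|x[n]|² = |1|² + |1|² + |-1|² = 3.0000

Frequency domain:
(1/3)Σ|X[k]|² = (1/3)(|1|² + |1.0000-1.7321i|² + |1.0000+1.7321i|²) = (1/3)·9.0000 = 3.0000

Both sides agree, confirming Parseval's theorem.

Σ|x[n]|² = (1/N)Σ|X[k]|² = 3.0000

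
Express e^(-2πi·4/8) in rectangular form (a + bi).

ω_8^4 = e^(-2πi·4/8)
= cos(-2π·4/8) + i·sin(-2π·4/8)
= cos(-8π/8) + i·sin(-8π/8)

ω_8^4 = cos(-8π/8) + i·sin(-8π/8) = -1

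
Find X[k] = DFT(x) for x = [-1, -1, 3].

X[k] = Σ(n=0 to 2) x[n] · ω_3^(nk)
where ω_3 = e^(-2πi/3)

Computing each X[k]:
X[0] = 1
X[1] = -2.0000+3.4641i
X[2] = -2.0000-3.4641i

X = [1, -2.0000+3.4641i, -2.0000-3.4641i]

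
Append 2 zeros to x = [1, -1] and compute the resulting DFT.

Original 2-point DFT: [0, 2]
Zero-padded 4-point DFT provides frequency interpolation.

DFT_4([x, 0, ...]) = [0, 1+1i, 2, 1-1i]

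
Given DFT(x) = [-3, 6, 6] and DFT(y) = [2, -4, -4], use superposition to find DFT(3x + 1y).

By linearity: DFT(3x + 1y) = 3·DFT(x) + 1·DFT(y)
= 3·[-3, 6, 6] + 1·[2, -4, -4]

Computing element-wise:
Z[0] = 3·(-3) + 1·(2) = -7
Z[1] = 3·(6) + 1·(-4) = 14
Z[2] = 3·(6) + 1·(-4) = 14

DFT(3x + 1y) = 3·X + 1·Y = [-7, 14, 14]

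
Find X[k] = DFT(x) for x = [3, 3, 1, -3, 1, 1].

X[k] = Σ(n=0 to 5) x[n] · ω_6^(nk)
where ω_6 = e^(-2πi/6)

Computing each X[k]:
X[0] = 6
X[1] = 7.0000-1.7321i
X[2] = -3.0000-1.7321i
X[3] = 4
X[4] = -3.0000+1.7321i
X[5] = 7.0000+1.7321i

X = [6, 7.0000-1.7321i, -3.0000-1.7321i, 4, -3.0000+1.7321i, 7.0000+1.7321i]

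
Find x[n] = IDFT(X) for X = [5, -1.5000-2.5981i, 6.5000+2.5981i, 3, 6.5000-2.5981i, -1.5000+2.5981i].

x[n] = (1/6) Σ(k=0 to 5) X[k] · e^(2πikn/6)

Computing each x[n]:
x[0] = 3
x[1] = -1
x[2] = 2
x[3] = 3
x[4] = -1
x[5] = -1

x = [3, -1, 2, 3, -1, -1]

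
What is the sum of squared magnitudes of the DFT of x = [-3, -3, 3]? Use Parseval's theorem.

Parseval: Σ|x[n]|² = (1/N)Σ|X[k]|², so Σ|X[k]|² = N·Σ|x[n]|² = 3·27.0000

Σ|X[k]|² = N·Σ|x[n]|² = 3·27.0000 = 81.0000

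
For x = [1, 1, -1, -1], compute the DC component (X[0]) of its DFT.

X[0] = Σ(n=0 to 3) x[n] · ω_4^0 = Σ x[n]
= (1) + (1) + (-1) + (-1)

X[0] = 0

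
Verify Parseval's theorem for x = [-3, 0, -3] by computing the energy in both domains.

Time domain:
Σ|x[n]|² = |-3|² + |0|² + |-3|² = 18.0000

Frequency domain:
(1/3)Σ|X[k]|² = (1/3)(|-6|² + |-1.5000-2.5981i|² + |-1.5000+2.5981i|²) = (1/3)·54.0000 = 18.0000

Both sides agree, confirming Parseval's theorem.

Σ|x[n]|² = (1/N)Σ|X[k]|² = 18.0000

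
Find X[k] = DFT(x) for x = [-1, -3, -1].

X[k] = Σ(n=0 to 2) x[n] · ω_3^(nk)
where ω_3 = e^(-2πi/3)

Computing each X[k]:
X[0] = -5
X[1] = 1.0000+1.7321i
X[2] = 1.0000-1.7321i

X = [-5, 1.0000+1.7321i, 1.0000-1.7321i]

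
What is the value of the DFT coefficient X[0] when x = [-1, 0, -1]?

X[0] = Σ(n=0 to 2) x[n] · ω_3^0 = Σ x[n]
= (-1) + (0) + (-1)

X[0] = -2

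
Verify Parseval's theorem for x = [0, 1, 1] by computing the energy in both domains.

Time domain:
Σ|x[n]|² = |0|² + |1|² + |1|² = 2.0000

Frequency domain:
(1/3)Σ|X[k]|² = (1/3)(|2|² + |-1|² + |-1|²) = (1/3)·6.0000 = 2.0000

Both sides agree, confirming Parseval's theorem.

Σ|x[n]|² = (1/N)Σ|X[k]|² = 2.0000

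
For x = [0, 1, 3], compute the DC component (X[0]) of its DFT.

X[0] = Σ(n=0 to 2) x[n] · ω_3^0 = Σ x[n]
= (0) + (1) + (3)

X[0] = 4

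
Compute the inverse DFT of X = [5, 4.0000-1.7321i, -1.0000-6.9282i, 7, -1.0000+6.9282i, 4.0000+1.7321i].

x[n] = (1/6) Σ(k=0 to 5) X[k] · e^(2πikn/6)

Computing each x[n]:
x[0] = 3
x[1] = 3
x[2] = 0
x[3] = -2
x[4] = 3
x[5] = -2

x = [3, 3, 0, -2, 3, -2]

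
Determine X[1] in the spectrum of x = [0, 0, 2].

X[1] = Σ(n=0 to 2) x[n] · ω_3^(1n) where ω_3 = e^(-2πi/3)
= (0)·ω_3^0 + (0)·ω_3^1 + (2)·ω_3^2

X[1] = -1.0000+1.7321i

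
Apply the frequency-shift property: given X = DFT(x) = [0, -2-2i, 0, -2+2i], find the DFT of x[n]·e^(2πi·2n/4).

Modulation property: DFT(ω_4^(-2n)·x[n]) = X[(k-2) mod 4], so circularly shift X by 2 positions.

X[k-2] = [0, -2+2i, 0, -2-2i]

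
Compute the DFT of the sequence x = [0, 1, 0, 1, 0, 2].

X[k] = Σ(n=0 to 5) x[n] · ω_6^(nk)
where ω_6 = e^(-2πi/6)

Computing each X[k]:
X[0] = 4
X[1] = 0.5000+0.8660i
X[2] = -0.5000+0.8660i
X[3] = -4
X[4] = -0.5000-0.8660i
X[5] = 0.5000-0.8660i

X = [4, 0.5000+0.8660i, -0.5000+0.8660i, -4, -0.5000-0.8660i, 0.5000-0.8660i]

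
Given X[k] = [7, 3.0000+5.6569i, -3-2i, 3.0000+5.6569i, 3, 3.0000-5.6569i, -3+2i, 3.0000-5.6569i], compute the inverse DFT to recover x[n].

x[n] = (1/8) Σ(k=0 to 7) X[k] · e^(2πikn/8)

Computing each x[n]:
x[0] = 2
x[1] = -1
x[2] = 2
x[3] = -2
x[4] = -1
x[5] = 3
x[6] = 2
x[7] = 2

x = [2, -1, 2, -2, -1, 3, 2, 2]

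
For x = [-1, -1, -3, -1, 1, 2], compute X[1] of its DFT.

X[1] = Σ(n=0 to 5) x[n] · ω_6^(1n) where ω_6 = e^(-2πi/6)
= (-1)·ω_6^0 + (-1)·ω_6^1 + (-3)·ω_6^2 + (-1)·ω_6^3 + (1)·ω_6^4 + (2)·ω_6^5

X[1] = 1.5000+6.0622i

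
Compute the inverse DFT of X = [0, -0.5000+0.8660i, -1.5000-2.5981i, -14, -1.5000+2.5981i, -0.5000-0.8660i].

x[n] = (1/6) Σ(k=0 to 5) X[k] · e^(2πikn/6)

Computing each x[n]:
x[0] = -3
x[1] = 3
x[2] = -3
x[3] = 2
x[4] = -1
x[5] = 2

x = [-3, 3, -3, 2, -1, 2]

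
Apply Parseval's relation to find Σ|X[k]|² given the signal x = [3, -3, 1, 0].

Parseval: Σ|x[n]|² = (1/N)Σ|X[k]|², so Σ|X[k]|² = N·Σ|x[n]|² = 4·19.0000

Σ|X[k]|² = N·Σ|x[n]|² = 4·19.0000 = 76.0000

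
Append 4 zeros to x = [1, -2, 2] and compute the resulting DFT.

Original 3-point DFT: [1, 1.0000+3.4641i, 1.0000-3.4641i]
Zero-padded 7-point DFT provides frequency interpolation.

DFT_7([x, 0, ...]) = [1, -0.6920-0.3862i, -0.3569+2.8176i, 4.0489+2.4314i, 4.0489-2.4314i, -0.3569-2.8176i, -0.6920+0.3862i]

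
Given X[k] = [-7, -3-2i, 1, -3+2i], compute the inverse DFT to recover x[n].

x[n] = (1/4) Σ(k=0 to 3) X[k] · e^(2πikn/4)

Computing each x[n]:
x[0] = -3
x[1] = -1
x[2] = 0
x[3] = -3

x = [-3, -1, 0, -3]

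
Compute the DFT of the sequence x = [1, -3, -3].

X[k] = Σ(n=0 to 2) x[n] · ω_3^(nk)
where ω_3 = e^(-2πi/3)

Computing each X[k]:
X[0] = -5
X[1] = 4
X[2] = 4

X = [-5, 4, 4]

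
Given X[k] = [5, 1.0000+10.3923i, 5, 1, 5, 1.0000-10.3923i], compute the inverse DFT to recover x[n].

x[n] = (1/6) Σ(k=0 to 5) X[k] · e^(2πikn/6)

Computing each x[n]:
x[0] = 3
x[1] = -3
x[2] = -3
x[3] = 2
x[4] = 3
x[5] = 3

x = [3, -3, -3, 2, 3, 3]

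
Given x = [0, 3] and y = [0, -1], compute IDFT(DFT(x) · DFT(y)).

(x ⊛ y)[n] = Σ(m=0 to 1) x[m] · y[(n-m) mod 2]

Computing each output sample:
(x ⊛ y)[0] = -3
(x ⊛ y)[1] = 0

x ⊛ y = [-3, 0]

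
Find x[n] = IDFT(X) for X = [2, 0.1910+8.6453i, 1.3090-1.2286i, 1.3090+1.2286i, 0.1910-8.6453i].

x[n] = (1/5) Σ(k=0 to 4) X[k] · e^(2πikn/5)

Computing each x[n]:
x[0] = 1
x[1] = -3
x[2] = -2
x[3] = 3
x[4] = 3

x = [1, -3, -2, 3, 3]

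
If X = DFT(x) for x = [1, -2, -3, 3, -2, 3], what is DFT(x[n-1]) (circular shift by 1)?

Time shift by 1: X_shifted[k] = ω_6^(1k) · X[k]
Shifted x = [3, 1, -2, -3, 3, -2]

DFT(x[n-1]) = [0, 5.0000+1.7321i, -6.9282i, 8, 6.9282i, 5.0000-1.7321i]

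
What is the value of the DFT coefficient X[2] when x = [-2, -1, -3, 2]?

X[2] = Σ(n=0 to 3) x[n] · ω_4^(2n) where ω_4 = e^(-2πi/4)
= (-2)·ω_4^0 + (-1)·ω_4^2 + (-3)·ω_4^4 + (2)·ω_4^6

X[2] = -6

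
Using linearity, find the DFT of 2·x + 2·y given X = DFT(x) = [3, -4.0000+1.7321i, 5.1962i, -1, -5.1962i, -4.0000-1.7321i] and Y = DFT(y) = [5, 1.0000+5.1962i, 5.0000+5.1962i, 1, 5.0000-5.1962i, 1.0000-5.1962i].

By linearity: DFT(2x + 2y) = 2·DFT(x) + 2·DFT(y)
= 2·[3, -4.0000+1.7321i, 5.1962i, -1, -5.1962i, -4.0000-1.7321i] + 2·[5, 1.0000+5.1962i, 5.0000+5.1962i, 1, 5.0000-5.1962i, 1.0000-5.1962i]

Computing element-wise:
Z[0] = 2·(3) + 2·(5) = 16
Z[1] = 2·(-4.0000+1.7321i) + 2·(1.0000+5.1962i) = -6.0000+13.8566i
Z[2] = 2·(5.1962i) + 2·(5.0000+5.1962i) = 10.0000+20.7848i
Z[3] = 2·(-1) + 2·(1) = 0
Z[4] = 2·(-5.1962i) + 2·(5.0000-5.1962i) = 10.0000-20.7848i
Z[5] = 2·(-4.0000-1.7321i) + 2·(1.0000-5.1962i) = -6.0000-13.8566i

DFT(2x + 2y) = 2·X + 2·Y = [16, -6.0000+13.8566i, 10.0000+20.7848i, 0, 10.0000-20.7848i, -6.0000-13.8566i]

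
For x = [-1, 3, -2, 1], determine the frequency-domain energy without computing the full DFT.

Parseval: Σ|x[n]|² = (1/N)Σ|X[k]|², so Σ|X[k]|² = N·Σ|x[n]|² = 4·15.0000

Σ|X[k]|² = N·Σ|x[n]|² = 4·15.0000 = 60.0000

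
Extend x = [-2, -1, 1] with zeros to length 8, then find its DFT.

Original 3-point DFT: [-2, -2.0000+1.7321i, -2.0000-1.7321i]
Zero-padded 8-point DFT provides frequency interpolation.

DFT_8([x, 0, ...]) = [-2, -2.7071-0.2929i, -3+1i, -1.2929+1.7071i, 0, -1.2929-1.7071i, -3-1i, -2.7071+0.2929i]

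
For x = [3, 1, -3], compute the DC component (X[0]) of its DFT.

X[0] = Σ(n=0 to 2) x[n] · ω_3^0 = Σ x[n]
= (3) + (1) + (-3)

X[0] = 1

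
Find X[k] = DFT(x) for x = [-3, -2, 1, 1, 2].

X[k] = Σ(n=0 to 4) x[n] · ω_5^(nk)
where ω_5 = e^(-2πi/5)

Computing each X[k]:
X[0] = -1
X[1] = -4.6180+3.8042i
X[2] = -2.3820+2.3511i
X[3] = -2.3820-2.3511i
X[4] = -4.6180-3.8042i

X = [-1, -4.6180+3.8042i, -2.3820+2.3511i, -2.3820-2.3511i, -4.6180-3.8042i]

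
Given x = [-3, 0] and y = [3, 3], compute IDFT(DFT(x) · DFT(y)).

(x ⊛ y)[n] = Σ(m=0 to 1) x[m] · y[(n-m) mod 2]

Computing each output sample:
(x ⊛ y)[0] = -9
(x ⊛ y)[1] = -9

x ⊛ y = [-9, -9]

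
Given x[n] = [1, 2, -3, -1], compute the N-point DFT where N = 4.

X[k] = Σ(n=0 to 3) x[n] · ω_4^(nk)
where ω_4 = e^(-2πi/4)

Computing each X[k]:
X[0] = -1
X[1] = 4-3i
X[2] = -3
X[3] = 4+3i

X = [-1, 4-3i, -3, 4+3i]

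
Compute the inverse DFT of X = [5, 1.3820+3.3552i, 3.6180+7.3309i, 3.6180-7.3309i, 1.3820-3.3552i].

x[n] = (1/5) Σ(k=0 to 4) X[k] · e^(2πikn/5)

Computing each x[n]:
x[0] = 3
x[1] = -3
x[2] = 3
x[3] = -1
x[4] = 3

x = [3, -3, 3, -1, 3]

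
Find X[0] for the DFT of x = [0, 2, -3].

X[0] = Σ(n=0 to 2) x[n] · ω_3^0 = Σ x[n]
= (0) + (2) + (-3)

X[0] = -1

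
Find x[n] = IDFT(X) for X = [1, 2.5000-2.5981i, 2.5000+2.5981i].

x[n] = (1/3) Σ(k=0 to 2) X[k] · e^(2πikn/3)

Computing each x[n]:
x[0] = 2
x[1] = 1
x[2] = -2

x = [2, 1, -2]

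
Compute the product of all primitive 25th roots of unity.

The primitive 25th roots of unity are ω_25^k for k coprime to 25: k ∈ {1, 2, 3, 4, 6, 7, 8, 9, 11, 12, 13, 14, 16, 17, 18, 19, 21, 22, 23, 24}
Their product equals the constant term of the cyclotomic polynomial Φ_25(x) up to sign.
For n ≥ 3, the product of all primitive nth roots of unity is 1. (For n=1 it is 1; for n=2 it is -1.)

1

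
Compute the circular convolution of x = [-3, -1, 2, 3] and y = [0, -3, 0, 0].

(x ⊛ y)[n] = Σ(m=0 to 3) x[m] · y[(n-m) mod 4]

Computing each output sample:
(x ⊛ y)[0] = -9
(x ⊛ y)[1] = 9
(x ⊛ y)[2] = 3
(x ⊛ y)[3] = -6

x ⊛ y = [-9, 9, 3, -6]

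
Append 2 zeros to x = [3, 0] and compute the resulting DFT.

Original 2-point DFT: [3, 3]
Zero-padded 4-point DFT provides frequency interpolation.

DFT_4([x, 0, ...]) = [3, 3, 3, 3]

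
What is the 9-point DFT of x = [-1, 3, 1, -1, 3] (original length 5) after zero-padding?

Original 5-point DFT: [5, 0.8541-1.1756i, -5.8541+1.9021i, -5.8541-1.9021i, 0.8541+1.1756i]
Zero-padded 9-point DFT provides frequency interpolation.

DFT_9([x, 0, ...]) = [5, -0.8473-3.0732i, 1.3794-2.2341i, -5.5000-4.3301i, -2.0321+3.4372i, -2.0321-3.4372i, -5.5000+4.3301i, 1.3794+2.2341i, -0.8473+3.0732i]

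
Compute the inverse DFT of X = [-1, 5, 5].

x[n] = (1/3) Σ(k=0 to 2) X[k] · e^(2πikn/3)

Computing each x[n]:
x[0] = 3
x[1] = -2
x[2] = -2

x = [3, -2, -2]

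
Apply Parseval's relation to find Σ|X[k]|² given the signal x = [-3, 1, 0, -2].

Parseval: Σ|x[n]|² = (1/N)Σ|X[k]|², so Σ|X[k]|² = N·Σ|x[n]|² = 4·14.0000

Σ|X[k]|² = N·Σ|x[n]|² = 4·14.0000 = 56.0000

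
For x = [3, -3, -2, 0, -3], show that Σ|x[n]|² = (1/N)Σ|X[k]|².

Time domain:
Σ|x[n]|² = |3|² + |-3|² + |-2|² + |0|² + |-3|² = 31.0000

Frequency domain:
(1/5)Σ|X[k]|² = (1/5)(|-5|² + |2.7639+1.1756i|² + |7.2361-1.9021i|² + |7.2361+1.9021i|² + |2.7639-1.1756i|²) = (1/5)·155.0000 = 31.0000

Both sides agree, confirming Parseval's theorem.

Σ|x[n]|² = (1/N)Σ|X[k]|² = 31.0000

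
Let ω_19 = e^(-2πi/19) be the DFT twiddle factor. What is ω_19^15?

ω_19^15 = e^(-2πi·15/19)
= cos(-2π·15/19) + i·sin(-2π·15/19)
= cos(-30π/19) + i·sin(-30π/19)

ω_19^15 = cos(-30π/19) + i·sin(-30π/19) = 0.2455+0.9694i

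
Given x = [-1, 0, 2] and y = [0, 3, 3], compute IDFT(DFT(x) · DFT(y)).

(x ⊛ y)[n] = Σ(m=0 to 2) x[m] · y[(n-m) mod 3]

Computing each output sample:
(x ⊛ y)[0] = 6
(x ⊛ y)[1] = 3
(x ⊛ y)[2] = -3

x ⊛ y = [6, 3, -3]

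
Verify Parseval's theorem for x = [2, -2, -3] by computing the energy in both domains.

Time domain:
Σ|x[n]|² = |2|² + |-2|² + |-3|² = 17.0000

Frequency domain:
(1/3)Σ|X[k]|² = (1/3)(|-3|² + |4.5000-0.8660i|² + |4.5000+0.8660i|²) = (1/3)·51.0000 = 17.0000

Both sides agree, confirming Parseval's theorem.

Σ|x[n]|² = (1/N)Σ|X[k]|² = 17.0000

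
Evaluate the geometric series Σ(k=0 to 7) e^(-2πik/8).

Sum of all nth roots of unity equals 0 for n > 1 (geometric series with r ≠ 1).

0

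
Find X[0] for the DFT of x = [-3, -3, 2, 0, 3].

X[0] = Σ(n=0 to 4) x[n] · ω_5^0 = Σ x[n]
= (-3) + (-3) + (2) + (0) + (3)

X[0] = -1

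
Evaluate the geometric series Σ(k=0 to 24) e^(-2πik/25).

Sum of all nth roots of unity equals 0 for n > 1 (geometric series with r ≠ 1).

0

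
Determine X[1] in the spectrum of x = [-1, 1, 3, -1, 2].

X[1] = Σ(n=0 to 4) x[n] · ω_5^(1n) where ω_5 = e^(-2πi/5)
= (-1)·ω_5^0 + (1)·ω_5^1 + (3)·ω_5^2 + (-1)·ω_5^3 + (2)·ω_5^4

X[1] = -1.6910-1.4001i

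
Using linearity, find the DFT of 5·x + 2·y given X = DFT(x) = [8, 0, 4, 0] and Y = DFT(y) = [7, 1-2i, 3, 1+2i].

By linearity: DFT(5x + 2y) = 5·DFT(x) + 2·DFT(y)
= 5·[8, 0, 4, 0] + 2·[7, 1-2i, 3, 1+2i]

Computing element-wise:
Z[0] = 5·(8) + 2·(7) = 54
Z[1] = 5·(0) + 2·(1-2i) = 2-4i
Z[2] = 5·(4) + 2·(3) = 26
Z[3] = 5·(0) + 2·(1+2i) = 2+4i

DFT(5x + 2y) = 5·X + 2·Y = [54, 2-4i, 26, 2+4i]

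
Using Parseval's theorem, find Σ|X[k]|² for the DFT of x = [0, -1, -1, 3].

Parseval: Σ|x[n]|² = (1/N)Σ|X[k]|², so Σ|X[k]|² = N·Σ|x[n]|² = 4·11.0000

Σ|X[k]|² = N·Σ|x[n]|² = 4·11.0000 = 44.0000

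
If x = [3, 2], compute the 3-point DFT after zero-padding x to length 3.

Original 2-point DFT: [5, 1]
Zero-padded 3-point DFT provides frequency interpolation.

DFT_3([x, 0, ...]) = [5, 2.0000-1.7321i, 2.0000+1.7321i]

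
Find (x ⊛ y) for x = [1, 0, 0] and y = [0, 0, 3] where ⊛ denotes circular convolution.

(x ⊛ y)[n] = Σ(m=0 to 2) x[m] · y[(n-m) mod 3]

Computing each output sample:
(x ⊛ y)[0] = 0
(x ⊛ y)[1] = 0
(x ⊛ y)[2] = 3

x ⊛ y = [0, 0, 3]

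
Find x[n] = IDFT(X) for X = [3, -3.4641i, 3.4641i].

x[n] = (1/3) Σ(k=0 to 2) X[k] · e^(2πikn/3)

Computing each x[n]:
x[0] = 1
x[1] = 3
x[2] = -1

x = [1, 3, -1]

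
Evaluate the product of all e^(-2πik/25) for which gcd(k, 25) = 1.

The primitive 25th roots of unity are ω_25^k for k coprime to 25: k ∈ {1, 2, 3, 4, 6, 7, 8, 9, 11, 12, 13, 14, 16, 17, 18, 19, 21, 22, 23, 24}
Their product equals the constant term of the cyclotomic polynomial Φ_25(x) up to sign.
For n ≥ 3, the product of all primitive nth roots of unity is 1. (For n=1 it is 1; for n=2 it is -1.)

1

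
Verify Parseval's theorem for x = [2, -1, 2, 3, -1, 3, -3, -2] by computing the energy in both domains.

Time domain:
Σ|x[n]|² = |2|² + |-1|² + |2|² + |3|² + |-1|² + |3|² + |-3|² + |-2|² = 41.0000

Frequency domain:
(1/8)Σ|X[k]|² = (1/8)(|3|² + |-3.3640-5.7071i|² + |2-1i|² + |9.3640+4.2929i|² + |-3|² + |9.3640-4.2929i|² + |2+1i|² + |-3.3640+5.7071i|²) = (1/8)·328.0000 = 41.0000

Both sides agree, confirming Parseval's theorem.

Σ|x[n]|² = (1/N)Σ|X[k]|² = 41.0000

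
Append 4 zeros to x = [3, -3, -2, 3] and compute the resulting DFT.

Original 4-point DFT: [1, 5+6i, 1, 5-6i]
Zero-padded 8-point DFT provides frequency interpolation.

DFT_8([x, 0, ...]) = [1, -1.2426+2.0000i, 5+6i, 7.2426-2.0000i, 1, 7.2426+2.0000i, 5-6i, -1.2426-2.0000i]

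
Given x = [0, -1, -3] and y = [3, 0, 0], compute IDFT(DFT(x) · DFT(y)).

(x ⊛ y)[n] = Σ(m=0 to 2) x[m] · y[(n-m) mod 3]

Computing each output sample:
(x ⊛ y)[0] = 0
(x ⊛ y)[1] = -3
(x ⊛ y)[2] = -9

x ⊛ y = [0, -3, -9]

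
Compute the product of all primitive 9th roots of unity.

The primitive 9th roots of unity are ω_9^k for k coprime to 9: k ∈ {1, 2, 4, 5, 7, 8}
Their product equals the constant term of the cyclotomic polynomial Φ_9(x) up to sign.
For n ≥ 3, the product of all primitive nth roots of unity is 1. (For n=1 it is 1; for n=2 it is -1.)

1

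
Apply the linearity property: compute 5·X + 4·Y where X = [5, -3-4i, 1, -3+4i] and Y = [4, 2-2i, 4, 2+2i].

By linearity: DFT(5x + 4y) = 5·DFT(x) + 4·DFT(y)
= 5·[5, -3-4i, 1, -3+4i] + 4·[4, 2-2i, 4, 2+2i]

Computing element-wise:
Z[0] = 5·(5) + 4·(4) = 41
Z[1] = 5·(-3-4i) + 4·(2-2i) = -7-28i
Z[2] = 5·(1) + 4·(4) = 21
Z[3] = 5·(-3+4i) + 4·(2+2i) = -7+28i

DFT(5x + 4y) = 5·X + 4·Y = [41, -7-28i, 21, -7+28i]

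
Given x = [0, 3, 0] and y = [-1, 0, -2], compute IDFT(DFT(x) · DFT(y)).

(x ⊛ y)[n] = Σ(m=0 to 2) x[m] · y[(n-m) mod 3]

Computing each output sample:
(x ⊛ y)[0] = -6
(x ⊛ y)[1] = -3
(x ⊛ y)[2] = 0

x ⊛ y = [-6, -3, 0]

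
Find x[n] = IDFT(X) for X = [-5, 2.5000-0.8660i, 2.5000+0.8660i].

x[n] = (1/3) Σ(k=0 to 2) X[k] · e^(2πikn/3)

Computing each x[n]:
x[0] = 0
x[1] = -2
x[2] = -3

x = [0, -2, -3]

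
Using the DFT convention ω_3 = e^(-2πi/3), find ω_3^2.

ω_3^2 = e^(-2πi·2/3)
= cos(-2π·2/3) + i·sin(-2π·2/3)
= cos(-4π/3) + i·sin(-4π/3)

ω_3^2 = cos(-4π/3) + i·sin(-4π/3) = -0.5000+0.8660i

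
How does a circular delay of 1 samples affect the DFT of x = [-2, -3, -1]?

Time shift by 1: X_shifted[k] = ω_3^(1k) · X[k]
Shifted x = [-1, -2, -3]

DFT(x[n-1]) = [-6, 1.5000-0.8660i, 1.5000+0.8660i]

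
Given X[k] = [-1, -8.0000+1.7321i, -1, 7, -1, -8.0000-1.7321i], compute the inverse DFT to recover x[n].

x[n] = (1/6) Σ(k=0 to 5) X[k] · e^(2πikn/6)

Computing each x[n]:
x[0] = -2
x[1] = -3
x[2] = 2
x[3] = 1
x[4] = 3
x[5] = -2

x = [-2, -3, 2, 1, 3, -2]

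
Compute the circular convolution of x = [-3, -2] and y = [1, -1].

(x ⊛ y)[n] = Σ(m=0 to 1) x[m] · y[(n-m) mod 2]

Computing each output sample:
(x ⊛ y)[0] = -1
(x ⊛ y)[1] = 1

x ⊛ y = [-1, 1]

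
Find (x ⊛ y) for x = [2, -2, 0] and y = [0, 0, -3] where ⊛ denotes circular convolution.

(x ⊛ y)[n] = Σ(m=0 to 2) x[m] · y[(n-m) mod 3]

Computing each output sample:
(x ⊛ y)[0] = 6
(x ⊛ y)[1] = 0
(x ⊛ y)[2] = -6

x ⊛ y = [6, 0, -6]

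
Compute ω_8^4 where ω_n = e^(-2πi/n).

ω_8^4 = e^(-2πi·4/8)
= cos(-2π·4/8) + i·sin(-2π·4/8)
= cos(-8π/8) + i·sin(-8π/8)

ω_8^4 = cos(-8π/8) + i·sin(-8π/8) = -1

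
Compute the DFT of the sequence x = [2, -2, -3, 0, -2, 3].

X[k] = Σ(n=0 to 5) x[n] · ω_6^(nk)
where ω_6 = e^(-2πi/6)

Computing each X[k]:
X[0] = -2
X[1] = 5.0000+5.1962i
X[2] = 4.0000+3.4641i
X[3] = -4
X[4] = 4.0000-3.4641i
X[5] = 5.0000-5.1962i

X = [-2, 5.0000+5.1962i, 4.0000+3.4641i, -4, 4.0000-3.4641i, 5.0000-5.1962i]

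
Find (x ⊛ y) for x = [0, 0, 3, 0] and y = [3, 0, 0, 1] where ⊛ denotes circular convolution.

(x ⊛ y)[n] = Σ(m=0 to 3) x[m] · y[(n-m) mod 4]

Computing each output sample:
(x ⊛ y)[0] = 0
(x ⊛ y)[1] = 3
(x ⊛ y)[2] = 9
(x ⊛ y)[3] = 0

x ⊛ y = [0, 3, 9, 0]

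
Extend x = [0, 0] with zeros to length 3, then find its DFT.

Original 2-point DFT: [0, 0]
Zero-padded 3-point DFT provides frequency interpolation.

DFT_3([x, 0, ...]) = [0, 0, 0]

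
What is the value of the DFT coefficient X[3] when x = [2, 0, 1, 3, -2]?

X[3] = Σ(n=0 to 4) x[n] · ω_5^(3n) where ω_5 = e^(-2πi/5)
= (2)·ω_5^0 + (0)·ω_5^3 + (1)·ω_5^6 + (3)·ω_5^9 + (-2)·ω_5^12

X[3] = 4.8541+3.0777i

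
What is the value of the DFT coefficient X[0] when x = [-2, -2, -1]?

X[0] = Σ(n=0 to 2) x[n] · ω_3^0 = Σ x[n]
= (-2) + (-2) + (-1)

X[0] = -5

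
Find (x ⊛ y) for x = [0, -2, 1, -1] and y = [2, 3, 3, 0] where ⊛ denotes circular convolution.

(x ⊛ y)[n] = Σ(m=0 to 3) x[m] · y[(n-m) mod 4]

Computing each output sample:
(x ⊛ y)[0] = 0
(x ⊛ y)[1] = -7
(x ⊛ y)[2] = -4
(x ⊛ y)[3] = -5

x ⊛ y = [0, -7, -4, -5]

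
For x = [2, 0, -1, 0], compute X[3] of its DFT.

X[3] = Σ(n=0 to 3) x[n] · ω_4^(3n) where ω_4 = e^(-2πi/4)
= (2)·ω_4^0 + (0)·ω_4^3 + (-1)·ω_4^6 + (0)·ω_4^9

X[3] = 3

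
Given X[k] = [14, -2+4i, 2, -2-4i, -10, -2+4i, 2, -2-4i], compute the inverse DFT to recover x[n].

x[n] = (1/8) Σ(k=0 to 7) X[k] · e^(2πikn/8)

Computing each x[n]:
x[0] = 0
x[1] = 3
x[2] = -2
x[3] = 3
x[4] = 2
x[5] = 3
x[6] = 2
x[7] = 3

x = [0, 3, -2, 3, 2, 3, 2, 3]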